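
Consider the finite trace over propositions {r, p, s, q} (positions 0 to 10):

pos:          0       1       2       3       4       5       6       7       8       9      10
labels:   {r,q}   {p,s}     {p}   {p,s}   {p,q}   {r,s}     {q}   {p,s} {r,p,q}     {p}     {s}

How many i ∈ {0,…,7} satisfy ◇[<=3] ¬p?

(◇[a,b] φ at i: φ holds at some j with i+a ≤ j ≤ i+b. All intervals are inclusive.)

7

Evaluate at each i in [0,7]:
  i=0: ✓ (witness j=0)
  i=1: ✗ (none in [1,4])
  i=2: ✓ (witness j=5)
  i=3: ✓ (witness j=5)
  i=4: ✓ (witness j=5)
  i=5: ✓ (witness j=5)
  i=6: ✓ (witness j=6)
  i=7: ✓ (witness j=10)
Positions where it holds: {0, 2, 3, 4, 5, 6, 7} → 7.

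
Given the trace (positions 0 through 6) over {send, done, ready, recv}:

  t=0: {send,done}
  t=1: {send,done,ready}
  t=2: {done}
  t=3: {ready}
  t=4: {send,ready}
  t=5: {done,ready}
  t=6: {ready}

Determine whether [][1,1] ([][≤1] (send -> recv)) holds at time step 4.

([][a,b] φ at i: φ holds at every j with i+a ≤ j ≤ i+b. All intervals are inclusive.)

True

Check [][≤1] (send -> recv) at every j in [5,5]:
  j=5: holds on [5,6]
All positions satisfy it → formula holds.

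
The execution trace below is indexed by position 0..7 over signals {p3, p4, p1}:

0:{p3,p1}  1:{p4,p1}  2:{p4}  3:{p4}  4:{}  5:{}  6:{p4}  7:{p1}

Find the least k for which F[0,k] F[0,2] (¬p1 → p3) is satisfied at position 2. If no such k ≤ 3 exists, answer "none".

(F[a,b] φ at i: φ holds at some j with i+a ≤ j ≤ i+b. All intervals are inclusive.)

3

Scan j = 2,3,… for F[0,2] (¬p1 → p3):
  j=2: fails
  j=3: fails
  j=4: fails
  j=5: holds
First hit at j=5, so smallest k = 5-2 = 3.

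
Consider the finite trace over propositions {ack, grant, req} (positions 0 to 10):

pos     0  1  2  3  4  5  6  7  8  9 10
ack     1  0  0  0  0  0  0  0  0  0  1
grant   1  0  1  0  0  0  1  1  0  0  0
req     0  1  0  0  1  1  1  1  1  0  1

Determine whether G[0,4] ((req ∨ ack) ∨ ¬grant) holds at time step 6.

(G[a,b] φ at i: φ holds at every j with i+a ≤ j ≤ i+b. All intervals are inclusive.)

Check ((req ∨ ack) ∨ ¬grant) at every j in [6,10]:
  j=6: true
  j=7: true
  j=8: true
  j=9: true
  j=10: true
All positions satisfy it → formula holds.

Yes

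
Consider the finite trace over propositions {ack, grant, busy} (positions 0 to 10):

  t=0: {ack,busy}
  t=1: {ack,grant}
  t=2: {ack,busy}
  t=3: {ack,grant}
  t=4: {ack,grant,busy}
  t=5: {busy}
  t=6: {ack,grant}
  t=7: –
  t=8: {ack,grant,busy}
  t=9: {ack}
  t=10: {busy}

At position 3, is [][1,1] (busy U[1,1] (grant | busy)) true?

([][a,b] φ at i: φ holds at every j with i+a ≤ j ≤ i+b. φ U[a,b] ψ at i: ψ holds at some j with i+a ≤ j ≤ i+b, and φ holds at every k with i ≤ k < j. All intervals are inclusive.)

Check (busy U[1,1] (grant | busy)) at every j in [4,4]:
  j=4: holds
All positions satisfy it → formula holds.

True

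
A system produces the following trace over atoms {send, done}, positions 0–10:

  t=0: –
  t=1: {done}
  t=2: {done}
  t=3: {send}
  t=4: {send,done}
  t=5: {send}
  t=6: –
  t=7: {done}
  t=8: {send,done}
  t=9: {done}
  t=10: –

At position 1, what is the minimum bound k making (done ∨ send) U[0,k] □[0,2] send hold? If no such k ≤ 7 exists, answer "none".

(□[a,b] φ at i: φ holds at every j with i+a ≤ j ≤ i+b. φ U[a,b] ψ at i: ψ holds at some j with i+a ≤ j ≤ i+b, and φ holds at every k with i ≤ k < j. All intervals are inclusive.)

2

Need earliest j ≥ 1 with □[0,2] send, and (done ∨ send) at every k in [1,j-1].
  j=1: rhs fails.
  j=2: rhs fails.
  j=3: rhs holds; lhs holds on [1,2]. k = 2.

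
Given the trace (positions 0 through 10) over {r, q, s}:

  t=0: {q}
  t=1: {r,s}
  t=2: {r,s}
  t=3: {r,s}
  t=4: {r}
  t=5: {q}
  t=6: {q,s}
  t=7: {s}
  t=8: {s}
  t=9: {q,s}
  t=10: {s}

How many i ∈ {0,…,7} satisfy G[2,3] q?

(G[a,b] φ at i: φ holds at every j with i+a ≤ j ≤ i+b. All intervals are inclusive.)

1

Evaluate at each i in [0,7]:
  i=0: ✗ (fails at j=2)
  i=1: ✗ (fails at j=3)
  i=2: ✗ (fails at j=4)
  i=3: ✓ (all of [5,6])
  i=4: ✗ (fails at j=7)
  i=5: ✗ (fails at j=7)
  i=6: ✗ (fails at j=8)
  i=7: ✗ (fails at j=10)
Positions where it holds: {3} → 1.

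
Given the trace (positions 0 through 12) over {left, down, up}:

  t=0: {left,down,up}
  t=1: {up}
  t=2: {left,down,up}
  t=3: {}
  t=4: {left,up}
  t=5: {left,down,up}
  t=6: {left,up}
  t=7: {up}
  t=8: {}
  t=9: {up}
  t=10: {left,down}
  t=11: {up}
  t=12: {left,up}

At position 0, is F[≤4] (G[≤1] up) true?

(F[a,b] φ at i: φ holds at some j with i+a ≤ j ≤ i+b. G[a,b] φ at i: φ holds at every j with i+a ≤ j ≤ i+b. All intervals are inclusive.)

Holds

Check G[≤1] up at each j in [0,4]:
  j=0: holds on [0,1]
  j=1: holds on [1,2]
  j=2: fails at 3
  j=3: fails at 3
  j=4: holds on [4,5]
Found at j=0 → formula holds.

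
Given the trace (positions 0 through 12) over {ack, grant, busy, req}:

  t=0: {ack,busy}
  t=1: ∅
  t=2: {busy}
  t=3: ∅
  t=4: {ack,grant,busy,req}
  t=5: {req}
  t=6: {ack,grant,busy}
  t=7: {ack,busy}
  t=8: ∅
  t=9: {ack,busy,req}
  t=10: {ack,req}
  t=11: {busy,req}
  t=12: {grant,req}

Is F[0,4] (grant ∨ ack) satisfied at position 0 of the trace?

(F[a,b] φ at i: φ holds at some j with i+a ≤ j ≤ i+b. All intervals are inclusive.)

Check (grant ∨ ack) at each j in [0,4]:
  j=0: true
  j=1: false
  j=2: false
  j=3: false
  j=4: true
Found at j=0 → formula holds.

True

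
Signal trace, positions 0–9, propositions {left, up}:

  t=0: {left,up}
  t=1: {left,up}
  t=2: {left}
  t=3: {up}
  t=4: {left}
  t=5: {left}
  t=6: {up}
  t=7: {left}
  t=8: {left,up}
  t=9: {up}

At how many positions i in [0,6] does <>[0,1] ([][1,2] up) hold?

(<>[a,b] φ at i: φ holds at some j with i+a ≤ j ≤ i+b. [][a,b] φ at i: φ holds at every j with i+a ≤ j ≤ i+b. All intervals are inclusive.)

1

Evaluate at each i in [0,6]:
  i=0: ✗ (none in [0,1])
  i=1: ✗ (none in [1,2])
  i=2: ✗ (none in [2,3])
  i=3: ✗ (none in [3,4])
  i=4: ✗ (none in [4,5])
  i=5: ✗ (none in [5,6])
  i=6: ✓ (witness j=7)
Positions where it holds: {6} → 1.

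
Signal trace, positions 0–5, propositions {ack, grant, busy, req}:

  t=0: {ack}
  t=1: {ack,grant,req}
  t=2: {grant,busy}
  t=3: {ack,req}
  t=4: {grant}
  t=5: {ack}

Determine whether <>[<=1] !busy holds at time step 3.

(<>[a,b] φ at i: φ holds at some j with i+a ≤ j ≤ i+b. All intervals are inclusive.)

True

Check !busy at each j in [3,4]:
  j=3: true
  j=4: true
Found at j=3 → formula holds.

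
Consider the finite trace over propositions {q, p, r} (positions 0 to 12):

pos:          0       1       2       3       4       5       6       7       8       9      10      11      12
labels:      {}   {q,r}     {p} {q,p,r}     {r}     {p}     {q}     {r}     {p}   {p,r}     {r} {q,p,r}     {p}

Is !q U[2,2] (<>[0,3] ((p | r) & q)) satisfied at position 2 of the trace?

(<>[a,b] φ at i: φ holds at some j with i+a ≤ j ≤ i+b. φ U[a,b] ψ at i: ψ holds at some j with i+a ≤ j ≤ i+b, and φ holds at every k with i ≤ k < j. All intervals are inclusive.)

Does not hold

Need some j in [4,4] with <>[0,3] ((p | r) & q), and !q at every k in [2,j-1].
  j=4: <>[0,3] ((p | r) & q) — fails (none in [4,7]).
No j in the window works → until fails.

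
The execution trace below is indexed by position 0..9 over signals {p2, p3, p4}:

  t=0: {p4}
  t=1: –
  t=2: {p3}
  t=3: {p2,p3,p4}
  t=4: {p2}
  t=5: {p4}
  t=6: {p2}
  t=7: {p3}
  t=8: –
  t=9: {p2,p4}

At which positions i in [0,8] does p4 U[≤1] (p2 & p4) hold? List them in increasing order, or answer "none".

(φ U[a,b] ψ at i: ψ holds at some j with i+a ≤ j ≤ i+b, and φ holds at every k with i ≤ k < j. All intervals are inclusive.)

3

Evaluate at each i in [0,8]:
  i=0: ✗ (no rhs in [0,1])
  i=1: ✗ (no rhs in [1,2])
  i=2: ✗ (lhs fails at k=2 before rhs at j=3)
  i=3: ✓ (rhs at j=3)
  i=4: ✗ (no rhs in [4,5])
  i=5: ✗ (no rhs in [5,6])
  i=6: ✗ (no rhs in [6,7])
  i=7: ✗ (no rhs in [7,8])
  i=8: ✗ (lhs fails at k=8 before rhs at j=9)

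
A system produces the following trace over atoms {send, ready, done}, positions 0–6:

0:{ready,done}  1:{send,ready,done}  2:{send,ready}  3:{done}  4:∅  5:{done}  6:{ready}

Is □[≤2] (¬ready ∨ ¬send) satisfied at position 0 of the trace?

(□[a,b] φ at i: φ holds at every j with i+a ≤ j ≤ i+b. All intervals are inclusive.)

False

Check (¬ready ∨ ¬send) at every j in [0,2]:
  j=0: true
  j=1: false
  j=2: false
Fails at j=1 → formula fails.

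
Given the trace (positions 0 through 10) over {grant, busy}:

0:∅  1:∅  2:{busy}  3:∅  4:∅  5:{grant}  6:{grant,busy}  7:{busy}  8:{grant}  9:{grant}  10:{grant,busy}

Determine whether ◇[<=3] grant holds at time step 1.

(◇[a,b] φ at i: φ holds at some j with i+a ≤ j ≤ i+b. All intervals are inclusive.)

False

Check grant at each j in [1,4]:
  j=1: false
  j=2: false
  j=3: false
  j=4: false
No position in the window satisfies it → formula fails.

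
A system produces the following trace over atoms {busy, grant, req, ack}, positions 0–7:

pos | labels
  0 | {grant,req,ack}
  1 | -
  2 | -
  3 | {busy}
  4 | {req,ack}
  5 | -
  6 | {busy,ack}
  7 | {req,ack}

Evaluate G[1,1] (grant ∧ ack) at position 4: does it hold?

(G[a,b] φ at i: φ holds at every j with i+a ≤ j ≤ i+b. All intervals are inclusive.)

Check (grant ∧ ack) at every j in [5,5]:
  j=5: false
Fails at j=5 → formula fails.

No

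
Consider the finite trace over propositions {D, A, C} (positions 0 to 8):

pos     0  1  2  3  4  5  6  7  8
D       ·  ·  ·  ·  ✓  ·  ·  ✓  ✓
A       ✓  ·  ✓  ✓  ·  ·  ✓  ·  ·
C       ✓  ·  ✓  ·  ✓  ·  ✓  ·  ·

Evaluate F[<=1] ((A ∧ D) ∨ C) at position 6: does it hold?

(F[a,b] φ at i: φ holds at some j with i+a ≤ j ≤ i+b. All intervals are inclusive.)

Yes

Check ((A ∧ D) ∨ C) at each j in [6,7]:
  j=6: true
  j=7: false
Found at j=6 → formula holds.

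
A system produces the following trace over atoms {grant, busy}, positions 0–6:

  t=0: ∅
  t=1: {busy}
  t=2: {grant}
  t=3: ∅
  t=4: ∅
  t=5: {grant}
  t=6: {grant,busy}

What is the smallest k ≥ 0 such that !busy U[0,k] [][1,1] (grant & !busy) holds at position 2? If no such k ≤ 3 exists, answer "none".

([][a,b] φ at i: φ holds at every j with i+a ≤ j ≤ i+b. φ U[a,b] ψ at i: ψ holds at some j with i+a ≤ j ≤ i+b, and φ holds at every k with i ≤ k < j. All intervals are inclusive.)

2

Need earliest j ≥ 2 with [][1,1] (grant & !busy), and !busy at every k in [2,j-1].
  j=2: rhs fails.
  j=3: rhs fails.
  j=4: rhs holds; lhs holds on [2,3]. k = 2.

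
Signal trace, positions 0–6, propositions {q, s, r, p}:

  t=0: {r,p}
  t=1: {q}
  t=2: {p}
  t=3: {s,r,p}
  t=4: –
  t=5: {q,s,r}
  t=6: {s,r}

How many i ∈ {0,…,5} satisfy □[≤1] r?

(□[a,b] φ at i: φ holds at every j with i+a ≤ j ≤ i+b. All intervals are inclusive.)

Evaluate at each i in [0,5]:
  i=0: ✗ (fails at j=1)
  i=1: ✗ (fails at j=1)
  i=2: ✗ (fails at j=2)
  i=3: ✗ (fails at j=4)
  i=4: ✗ (fails at j=4)
  i=5: ✓ (all of [5,6])
Positions where it holds: {5} → 1.

1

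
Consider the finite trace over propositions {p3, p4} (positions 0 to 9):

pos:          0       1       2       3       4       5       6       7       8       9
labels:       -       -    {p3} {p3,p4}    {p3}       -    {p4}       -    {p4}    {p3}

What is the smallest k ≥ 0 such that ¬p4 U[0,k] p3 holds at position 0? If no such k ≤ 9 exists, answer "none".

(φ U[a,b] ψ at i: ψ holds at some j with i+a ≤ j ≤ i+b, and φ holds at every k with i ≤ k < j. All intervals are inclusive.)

2

Need earliest j ≥ 0 with p3, and ¬p4 at every k in [0,j-1].
  j=0: rhs fails.
  j=1: rhs fails.
  j=2: rhs holds; lhs holds on [0,1]. k = 2.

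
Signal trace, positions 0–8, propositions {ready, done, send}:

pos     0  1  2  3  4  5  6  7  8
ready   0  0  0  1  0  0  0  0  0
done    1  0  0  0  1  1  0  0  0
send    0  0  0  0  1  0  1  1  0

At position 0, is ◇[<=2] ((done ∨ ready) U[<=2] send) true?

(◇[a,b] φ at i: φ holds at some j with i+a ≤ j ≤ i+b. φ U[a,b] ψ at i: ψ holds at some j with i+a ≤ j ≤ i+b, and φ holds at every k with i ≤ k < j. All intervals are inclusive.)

Check ((done ∨ ready) U[<=2] send) at each j in [0,2]:
  j=0: fails
  j=1: fails
  j=2: fails
No position in the window satisfies it → formula fails.

False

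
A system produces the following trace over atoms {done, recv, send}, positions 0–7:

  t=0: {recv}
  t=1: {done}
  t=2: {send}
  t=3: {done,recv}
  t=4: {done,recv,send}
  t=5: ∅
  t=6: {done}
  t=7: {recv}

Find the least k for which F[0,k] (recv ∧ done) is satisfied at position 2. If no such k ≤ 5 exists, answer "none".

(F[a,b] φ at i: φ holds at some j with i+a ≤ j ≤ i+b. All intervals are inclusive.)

Scan j = 2,3,… for (recv ∧ done):
  j=2: fails
  j=3: holds
First hit at j=3, so smallest k = 3-2 = 1.

1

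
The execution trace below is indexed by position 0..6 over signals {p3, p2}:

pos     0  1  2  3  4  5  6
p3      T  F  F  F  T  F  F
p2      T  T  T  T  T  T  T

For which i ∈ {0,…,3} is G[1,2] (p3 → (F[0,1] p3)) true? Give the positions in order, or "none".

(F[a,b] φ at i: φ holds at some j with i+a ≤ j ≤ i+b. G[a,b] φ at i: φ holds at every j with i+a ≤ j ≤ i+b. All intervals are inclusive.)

Evaluate at each i in [0,3]:
  i=0: ✓ (all of [1,2])
  i=1: ✓ (all of [2,3])
  i=2: ✓ (all of [3,4])
  i=3: ✓ (all of [4,5])

0, 1, 2, 3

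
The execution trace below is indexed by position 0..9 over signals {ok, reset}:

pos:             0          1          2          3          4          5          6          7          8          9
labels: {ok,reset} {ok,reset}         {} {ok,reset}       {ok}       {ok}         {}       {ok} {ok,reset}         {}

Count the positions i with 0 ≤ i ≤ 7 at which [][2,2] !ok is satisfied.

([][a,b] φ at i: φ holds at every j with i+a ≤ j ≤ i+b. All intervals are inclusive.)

Evaluate at each i in [0,7]:
  i=0: ✓ (all of [2,2])
  i=1: ✗ (fails at j=3)
  i=2: ✗ (fails at j=4)
  i=3: ✗ (fails at j=5)
  i=4: ✓ (all of [6,6])
  i=5: ✗ (fails at j=7)
  i=6: ✗ (fails at j=8)
  i=7: ✓ (all of [9,9])
Positions where it holds: {0, 4, 7} → 3.

3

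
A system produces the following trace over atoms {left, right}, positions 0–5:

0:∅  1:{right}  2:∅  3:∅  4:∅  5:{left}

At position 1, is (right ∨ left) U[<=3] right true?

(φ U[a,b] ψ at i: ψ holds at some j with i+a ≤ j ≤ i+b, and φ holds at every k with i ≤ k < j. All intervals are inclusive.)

Holds

Need some j in [1,4] with right, and (right ∨ left) at every k in [1,j-1].
  j=1: right holds; no prefix to check → satisfied.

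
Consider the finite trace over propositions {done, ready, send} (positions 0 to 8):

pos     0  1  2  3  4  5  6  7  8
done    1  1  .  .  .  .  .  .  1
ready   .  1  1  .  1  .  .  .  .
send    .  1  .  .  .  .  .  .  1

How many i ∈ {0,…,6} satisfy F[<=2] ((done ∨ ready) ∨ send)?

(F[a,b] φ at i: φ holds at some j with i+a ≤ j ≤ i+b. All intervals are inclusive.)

6

Evaluate at each i in [0,6]:
  i=0: ✓ (witness j=0)
  i=1: ✓ (witness j=1)
  i=2: ✓ (witness j=2)
  i=3: ✓ (witness j=4)
  i=4: ✓ (witness j=4)
  i=5: ✗ (none in [5,7])
  i=6: ✓ (witness j=8)
Positions where it holds: {0, 1, 2, 3, 4, 6} → 6.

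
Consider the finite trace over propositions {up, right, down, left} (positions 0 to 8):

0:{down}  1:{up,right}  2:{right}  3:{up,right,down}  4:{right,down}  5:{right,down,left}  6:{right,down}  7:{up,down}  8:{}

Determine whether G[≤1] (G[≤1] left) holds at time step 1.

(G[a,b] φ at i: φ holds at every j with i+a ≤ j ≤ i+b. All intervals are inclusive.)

Check G[≤1] left at every j in [1,2]:
  j=1: fails at 1
  j=2: fails at 2
Fails at j=1 → formula fails.

False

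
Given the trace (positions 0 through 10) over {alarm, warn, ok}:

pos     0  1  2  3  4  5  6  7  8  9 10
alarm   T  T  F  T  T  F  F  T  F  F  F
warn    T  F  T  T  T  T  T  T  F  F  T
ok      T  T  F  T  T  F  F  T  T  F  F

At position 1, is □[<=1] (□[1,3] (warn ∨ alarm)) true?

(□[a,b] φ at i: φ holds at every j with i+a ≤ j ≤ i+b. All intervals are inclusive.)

Yes

Check □[1,3] (warn ∨ alarm) at every j in [1,2]:
  j=1: holds on [2,4]
  j=2: holds on [3,5]
All positions satisfy it → formula holds.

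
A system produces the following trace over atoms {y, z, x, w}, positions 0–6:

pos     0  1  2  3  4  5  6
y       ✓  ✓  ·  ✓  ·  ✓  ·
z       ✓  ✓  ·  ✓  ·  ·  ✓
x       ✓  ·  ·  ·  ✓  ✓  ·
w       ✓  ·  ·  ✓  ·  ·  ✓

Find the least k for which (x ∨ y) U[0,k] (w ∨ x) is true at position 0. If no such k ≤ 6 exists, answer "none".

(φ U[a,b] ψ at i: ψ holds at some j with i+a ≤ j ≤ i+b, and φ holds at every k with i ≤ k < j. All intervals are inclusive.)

0

Need earliest j ≥ 0 with (w ∨ x), and (x ∨ y) at every k in [0,j-1].
  j=0: rhs holds (empty prefix). k = 0.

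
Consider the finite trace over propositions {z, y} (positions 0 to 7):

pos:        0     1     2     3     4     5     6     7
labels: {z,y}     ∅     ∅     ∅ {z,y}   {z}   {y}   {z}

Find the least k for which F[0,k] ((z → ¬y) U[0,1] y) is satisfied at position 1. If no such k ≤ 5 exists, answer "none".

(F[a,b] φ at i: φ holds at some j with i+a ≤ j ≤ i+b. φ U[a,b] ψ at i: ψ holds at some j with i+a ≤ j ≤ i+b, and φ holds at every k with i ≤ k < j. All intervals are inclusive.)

Scan j = 1,2,… for ((z → ¬y) U[0,1] y):
  j=1: fails
  j=2: fails
  j=3: holds
First hit at j=3, so smallest k = 3-1 = 2.

2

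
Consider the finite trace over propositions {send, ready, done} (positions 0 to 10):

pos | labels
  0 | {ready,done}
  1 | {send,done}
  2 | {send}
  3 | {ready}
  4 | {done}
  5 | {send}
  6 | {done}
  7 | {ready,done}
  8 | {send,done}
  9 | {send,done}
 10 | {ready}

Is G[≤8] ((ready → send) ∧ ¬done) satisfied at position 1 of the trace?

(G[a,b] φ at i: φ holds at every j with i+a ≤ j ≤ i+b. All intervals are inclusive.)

Check ((ready → send) ∧ ¬done) at every j in [1,9]:
  j=1: false
  j=2: true
  j=3: false
  j=4: false
  j=5: true
  j=6: false
  j=7: false
  j=8: false
  j=9: false
Fails at j=1 → formula fails.

No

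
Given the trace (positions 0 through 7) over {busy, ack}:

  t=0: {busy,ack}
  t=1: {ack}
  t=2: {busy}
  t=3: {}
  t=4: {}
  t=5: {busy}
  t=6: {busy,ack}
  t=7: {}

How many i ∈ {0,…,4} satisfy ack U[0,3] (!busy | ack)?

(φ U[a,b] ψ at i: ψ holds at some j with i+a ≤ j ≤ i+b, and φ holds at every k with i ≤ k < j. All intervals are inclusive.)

4

Evaluate at each i in [0,4]:
  i=0: ✓ (rhs at j=0)
  i=1: ✓ (rhs at j=1)
  i=2: ✗ (lhs fails at k=2 before rhs at j=3)
  i=3: ✓ (rhs at j=3)
  i=4: ✓ (rhs at j=4)
Positions where it holds: {0, 1, 3, 4} → 4.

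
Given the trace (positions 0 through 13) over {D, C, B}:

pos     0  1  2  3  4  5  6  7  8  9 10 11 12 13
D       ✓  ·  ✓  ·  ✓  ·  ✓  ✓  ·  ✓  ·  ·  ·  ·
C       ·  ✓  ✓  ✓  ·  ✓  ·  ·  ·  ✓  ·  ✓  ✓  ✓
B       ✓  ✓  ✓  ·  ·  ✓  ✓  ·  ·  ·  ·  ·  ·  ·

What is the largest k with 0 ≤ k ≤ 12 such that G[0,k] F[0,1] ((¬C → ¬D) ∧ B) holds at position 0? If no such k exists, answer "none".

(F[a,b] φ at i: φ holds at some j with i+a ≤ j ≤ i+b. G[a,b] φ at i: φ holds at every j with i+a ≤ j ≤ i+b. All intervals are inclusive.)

2

F[0,1] ((¬C → ¬D) ∧ B) must hold from j=0 onward; find where it first fails.
  j=0: holds
  j=1: holds
  j=2: holds
  j=3: fails
Holds on [0,2], so largest k = 2.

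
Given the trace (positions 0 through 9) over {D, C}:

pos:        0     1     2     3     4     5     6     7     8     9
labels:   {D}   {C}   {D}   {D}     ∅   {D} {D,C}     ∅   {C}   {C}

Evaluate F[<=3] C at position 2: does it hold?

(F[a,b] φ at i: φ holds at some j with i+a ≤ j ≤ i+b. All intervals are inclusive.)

No

Check C at each j in [2,5]:
  j=2: false
  j=3: false
  j=4: false
  j=5: false
No position in the window satisfies it → formula fails.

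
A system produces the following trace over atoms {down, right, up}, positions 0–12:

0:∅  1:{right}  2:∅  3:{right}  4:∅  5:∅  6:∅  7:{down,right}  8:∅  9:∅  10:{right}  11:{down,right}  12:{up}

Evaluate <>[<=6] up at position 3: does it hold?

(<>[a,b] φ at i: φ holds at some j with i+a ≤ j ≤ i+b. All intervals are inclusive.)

No

Check up at each j in [3,9]:
  j=3: false
  j=4: false
  j=5: false
  j=6: false
  j=7: false
  j=8: false
  j=9: false
No position in the window satisfies it → formula fails.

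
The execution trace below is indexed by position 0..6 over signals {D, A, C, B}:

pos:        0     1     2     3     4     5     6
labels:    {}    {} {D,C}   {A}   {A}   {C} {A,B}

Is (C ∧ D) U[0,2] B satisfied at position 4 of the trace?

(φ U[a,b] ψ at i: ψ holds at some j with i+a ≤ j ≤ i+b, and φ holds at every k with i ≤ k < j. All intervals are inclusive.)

Need some j in [4,6] with B, and (C ∧ D) at every k in [4,j-1].
  j=4: B false.
  j=5: B false.
  j=6: B holds, but (C ∧ D) fails at k=4 → not this j.
No j in the window works → until fails.

No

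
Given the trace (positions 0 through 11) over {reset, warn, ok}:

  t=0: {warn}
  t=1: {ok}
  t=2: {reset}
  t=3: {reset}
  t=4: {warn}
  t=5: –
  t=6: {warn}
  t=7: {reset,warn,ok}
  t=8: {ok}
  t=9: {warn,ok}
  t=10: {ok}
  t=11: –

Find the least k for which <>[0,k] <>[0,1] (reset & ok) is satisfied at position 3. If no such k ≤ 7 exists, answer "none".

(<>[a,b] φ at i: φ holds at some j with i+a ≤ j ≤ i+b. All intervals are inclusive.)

3

Scan j = 3,4,… for <>[0,1] (reset & ok):
  j=3: fails
  j=4: fails
  j=5: fails
  j=6: holds
First hit at j=6, so smallest k = 6-3 = 3.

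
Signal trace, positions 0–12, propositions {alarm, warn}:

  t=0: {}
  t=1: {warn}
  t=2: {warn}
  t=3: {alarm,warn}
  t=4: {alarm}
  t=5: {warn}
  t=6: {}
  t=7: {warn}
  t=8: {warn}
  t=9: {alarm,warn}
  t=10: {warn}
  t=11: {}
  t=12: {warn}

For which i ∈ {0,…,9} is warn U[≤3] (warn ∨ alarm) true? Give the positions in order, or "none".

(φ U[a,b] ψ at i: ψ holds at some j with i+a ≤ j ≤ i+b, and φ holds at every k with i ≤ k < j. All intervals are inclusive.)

1, 2, 3, 4, 5, 7, 8, 9

Evaluate at each i in [0,9]:
  i=0: ✗ (lhs fails at k=0 before rhs at j=1)
  i=1: ✓ (rhs at j=1)
  i=2: ✓ (rhs at j=2)
  i=3: ✓ (rhs at j=3)
  i=4: ✓ (rhs at j=4)
  i=5: ✓ (rhs at j=5)
  i=6: ✗ (lhs fails at k=6 before rhs at j=7)
  i=7: ✓ (rhs at j=7)
  i=8: ✓ (rhs at j=8)
  i=9: ✓ (rhs at j=9)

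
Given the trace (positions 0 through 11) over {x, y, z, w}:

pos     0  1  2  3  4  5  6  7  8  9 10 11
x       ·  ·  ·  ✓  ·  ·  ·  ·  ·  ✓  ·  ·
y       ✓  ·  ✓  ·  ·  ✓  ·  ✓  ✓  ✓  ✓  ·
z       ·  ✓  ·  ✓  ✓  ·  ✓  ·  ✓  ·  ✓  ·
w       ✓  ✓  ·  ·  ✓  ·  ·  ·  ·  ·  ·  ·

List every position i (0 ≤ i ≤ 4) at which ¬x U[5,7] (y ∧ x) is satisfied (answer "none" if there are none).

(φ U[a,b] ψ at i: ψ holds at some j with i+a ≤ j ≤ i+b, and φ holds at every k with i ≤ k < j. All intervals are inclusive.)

Evaluate at each i in [0,4]:
  i=0: ✗ (no rhs in [5,7])
  i=1: ✗ (no rhs in [6,8])
  i=2: ✗ (lhs fails at k=3 before rhs at j=9)
  i=3: ✗ (lhs fails at k=3 before rhs at j=9)
  i=4: ✓ (rhs at j=9; lhs holds on [4,8])

4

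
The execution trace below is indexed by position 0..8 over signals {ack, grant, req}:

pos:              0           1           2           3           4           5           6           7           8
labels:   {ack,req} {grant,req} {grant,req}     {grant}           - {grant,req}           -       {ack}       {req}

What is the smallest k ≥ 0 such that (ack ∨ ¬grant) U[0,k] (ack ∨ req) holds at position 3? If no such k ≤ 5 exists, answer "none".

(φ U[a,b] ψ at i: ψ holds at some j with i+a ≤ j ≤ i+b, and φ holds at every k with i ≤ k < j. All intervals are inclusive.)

Need earliest j ≥ 3 with (ack ∨ req), and (ack ∨ ¬grant) at every k in [3,j-1].
  j=3: rhs fails.
  j=4: rhs fails.
  j=5: rhs holds but lhs fails at k=3.
  j=6: rhs fails.
  j=7: rhs holds but lhs fails at k=3.
  j=8: rhs holds but lhs fails at k=3.
No witness within the range → none.

none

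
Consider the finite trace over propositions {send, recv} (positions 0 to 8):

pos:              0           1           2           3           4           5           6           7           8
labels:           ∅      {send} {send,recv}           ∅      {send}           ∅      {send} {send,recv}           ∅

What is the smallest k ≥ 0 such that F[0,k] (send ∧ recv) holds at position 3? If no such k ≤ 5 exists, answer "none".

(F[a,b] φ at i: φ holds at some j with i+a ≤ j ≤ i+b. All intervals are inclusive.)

Scan j = 3,4,… for (send ∧ recv):
  j=3: fails
  j=4: fails
  j=5: fails
  j=6: fails
  j=7: holds
First hit at j=7, so smallest k = 7-3 = 4.

4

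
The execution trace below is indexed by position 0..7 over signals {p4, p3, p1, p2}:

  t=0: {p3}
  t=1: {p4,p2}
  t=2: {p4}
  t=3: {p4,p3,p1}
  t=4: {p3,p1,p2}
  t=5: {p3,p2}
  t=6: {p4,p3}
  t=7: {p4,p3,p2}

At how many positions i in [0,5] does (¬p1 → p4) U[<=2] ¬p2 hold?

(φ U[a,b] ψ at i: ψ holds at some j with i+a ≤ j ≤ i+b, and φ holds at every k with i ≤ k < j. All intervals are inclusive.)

Evaluate at each i in [0,5]:
  i=0: ✓ (rhs at j=0)
  i=1: ✓ (rhs at j=2; lhs holds on [1,1])
  i=2: ✓ (rhs at j=2)
  i=3: ✓ (rhs at j=3)
  i=4: ✗ (lhs fails at k=5 before rhs at j=6)
  i=5: ✗ (lhs fails at k=5 before rhs at j=6)
Positions where it holds: {0, 1, 2, 3} → 4.

4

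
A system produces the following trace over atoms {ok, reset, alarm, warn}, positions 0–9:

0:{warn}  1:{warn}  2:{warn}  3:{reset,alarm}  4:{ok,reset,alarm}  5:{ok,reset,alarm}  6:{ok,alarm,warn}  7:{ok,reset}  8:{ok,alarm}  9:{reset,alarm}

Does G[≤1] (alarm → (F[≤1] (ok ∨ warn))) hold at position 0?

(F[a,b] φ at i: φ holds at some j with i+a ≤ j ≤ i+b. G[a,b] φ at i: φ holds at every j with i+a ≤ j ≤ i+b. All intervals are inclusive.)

Check (alarm → (F[≤1] (ok ∨ warn))) at every j in [0,1]:
  j=0: antecedent false → ✓
  j=1: antecedent false → ✓
All positions satisfy it → formula holds.

Holds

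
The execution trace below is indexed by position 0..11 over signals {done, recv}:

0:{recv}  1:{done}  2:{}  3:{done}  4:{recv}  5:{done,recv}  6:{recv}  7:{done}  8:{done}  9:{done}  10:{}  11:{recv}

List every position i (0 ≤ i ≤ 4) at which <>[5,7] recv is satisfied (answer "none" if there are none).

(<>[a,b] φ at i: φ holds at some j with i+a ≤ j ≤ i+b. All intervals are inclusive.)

0, 1, 4

Evaluate at each i in [0,4]:
  i=0: ✓ (witness j=5)
  i=1: ✓ (witness j=6)
  i=2: ✗ (none in [7,9])
  i=3: ✗ (none in [8,10])
  i=4: ✓ (witness j=11)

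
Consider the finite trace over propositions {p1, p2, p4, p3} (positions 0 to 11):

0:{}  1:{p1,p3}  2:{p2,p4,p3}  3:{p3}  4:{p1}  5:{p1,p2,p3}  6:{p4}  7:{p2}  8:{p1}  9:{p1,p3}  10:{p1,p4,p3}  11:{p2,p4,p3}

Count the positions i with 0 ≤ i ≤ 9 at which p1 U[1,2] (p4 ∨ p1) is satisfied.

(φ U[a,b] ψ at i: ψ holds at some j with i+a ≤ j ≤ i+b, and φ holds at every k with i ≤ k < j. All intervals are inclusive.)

5

Evaluate at each i in [0,9]:
  i=0: ✗ (lhs fails at k=0 before rhs at j=1)
  i=1: ✓ (rhs at j=2; lhs holds on [1,1])
  i=2: ✗ (lhs fails at k=2 before rhs at j=4)
  i=3: ✗ (lhs fails at k=3 before rhs at j=4)
  i=4: ✓ (rhs at j=5; lhs holds on [4,4])
  i=5: ✓ (rhs at j=6; lhs holds on [5,5])
  i=6: ✗ (lhs fails at k=6 before rhs at j=8)
  i=7: ✗ (lhs fails at k=7 before rhs at j=8)
  i=8: ✓ (rhs at j=9; lhs holds on [8,8])
  i=9: ✓ (rhs at j=10; lhs holds on [9,9])
Positions where it holds: {1, 4, 5, 8, 9} → 5.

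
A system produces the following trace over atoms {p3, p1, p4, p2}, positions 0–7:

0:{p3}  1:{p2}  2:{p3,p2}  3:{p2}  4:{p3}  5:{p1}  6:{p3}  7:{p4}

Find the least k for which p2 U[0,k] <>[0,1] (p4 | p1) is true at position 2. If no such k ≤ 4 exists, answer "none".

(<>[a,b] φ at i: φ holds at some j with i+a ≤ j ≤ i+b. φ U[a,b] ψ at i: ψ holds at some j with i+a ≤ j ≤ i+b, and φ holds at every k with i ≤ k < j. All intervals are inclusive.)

2

Need earliest j ≥ 2 with <>[0,1] (p4 | p1), and p2 at every k in [2,j-1].
  j=2: rhs fails.
  j=3: rhs fails.
  j=4: rhs holds; lhs holds on [2,3]. k = 2.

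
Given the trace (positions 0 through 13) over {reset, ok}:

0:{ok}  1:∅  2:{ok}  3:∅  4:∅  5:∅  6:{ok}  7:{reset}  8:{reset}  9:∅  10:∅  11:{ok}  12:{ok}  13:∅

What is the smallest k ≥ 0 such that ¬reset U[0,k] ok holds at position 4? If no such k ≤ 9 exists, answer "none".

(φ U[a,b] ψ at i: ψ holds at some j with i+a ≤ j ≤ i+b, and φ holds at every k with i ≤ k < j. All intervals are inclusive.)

Need earliest j ≥ 4 with ok, and ¬reset at every k in [4,j-1].
  j=4: rhs fails.
  j=5: rhs fails.
  j=6: rhs holds; lhs holds on [4,5]. k = 2.

2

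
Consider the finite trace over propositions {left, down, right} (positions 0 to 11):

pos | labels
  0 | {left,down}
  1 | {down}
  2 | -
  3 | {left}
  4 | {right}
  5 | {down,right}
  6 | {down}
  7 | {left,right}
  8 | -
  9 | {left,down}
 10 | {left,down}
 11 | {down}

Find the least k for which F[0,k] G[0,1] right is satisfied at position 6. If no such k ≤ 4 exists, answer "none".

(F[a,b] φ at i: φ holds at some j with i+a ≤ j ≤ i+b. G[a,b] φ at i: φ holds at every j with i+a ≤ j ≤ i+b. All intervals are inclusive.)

Scan j = 6,7,… for G[0,1] right:
  j=6: fails
  j=7: fails
  j=8: fails
  j=9: fails
  j=10: fails
No j in [6,10] satisfies it → none.

none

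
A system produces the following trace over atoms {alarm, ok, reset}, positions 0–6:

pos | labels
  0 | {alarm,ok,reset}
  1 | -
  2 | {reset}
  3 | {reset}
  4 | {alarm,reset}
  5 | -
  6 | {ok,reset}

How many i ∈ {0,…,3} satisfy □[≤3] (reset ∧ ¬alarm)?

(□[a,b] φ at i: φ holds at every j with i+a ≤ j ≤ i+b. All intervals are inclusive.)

0

Evaluate at each i in [0,3]:
  i=0: ✗ (fails at j=0)
  i=1: ✗ (fails at j=1)
  i=2: ✗ (fails at j=4)
  i=3: ✗ (fails at j=4)
Positions where it holds: {} → 0.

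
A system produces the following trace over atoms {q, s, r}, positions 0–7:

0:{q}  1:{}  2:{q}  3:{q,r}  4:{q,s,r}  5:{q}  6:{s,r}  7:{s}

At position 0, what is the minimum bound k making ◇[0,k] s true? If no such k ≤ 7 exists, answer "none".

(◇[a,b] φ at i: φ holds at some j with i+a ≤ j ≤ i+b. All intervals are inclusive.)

Scan j = 0,1,… for s:
  j=0: fails
  j=1: fails
  j=2: fails
  j=3: fails
  j=4: holds
First hit at j=4, so smallest k = 4-0 = 4.

4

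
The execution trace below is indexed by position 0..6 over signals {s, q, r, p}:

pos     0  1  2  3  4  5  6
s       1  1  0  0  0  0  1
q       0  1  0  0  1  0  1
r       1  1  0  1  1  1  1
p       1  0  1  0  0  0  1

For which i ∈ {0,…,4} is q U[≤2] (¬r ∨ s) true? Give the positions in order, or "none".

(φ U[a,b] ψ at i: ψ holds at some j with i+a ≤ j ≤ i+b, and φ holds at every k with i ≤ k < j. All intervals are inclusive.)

Evaluate at each i in [0,4]:
  i=0: ✓ (rhs at j=0)
  i=1: ✓ (rhs at j=1)
  i=2: ✓ (rhs at j=2)
  i=3: ✗ (no rhs in [3,5])
  i=4: ✗ (lhs fails at k=5 before rhs at j=6)

0, 1, 2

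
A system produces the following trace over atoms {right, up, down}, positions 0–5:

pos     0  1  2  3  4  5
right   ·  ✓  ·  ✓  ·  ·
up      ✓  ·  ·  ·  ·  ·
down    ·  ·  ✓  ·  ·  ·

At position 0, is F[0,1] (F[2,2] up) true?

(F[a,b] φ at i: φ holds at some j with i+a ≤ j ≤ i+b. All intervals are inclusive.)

Check F[2,2] up at each j in [0,1]:
  j=0: fails (none in [2,2])
  j=1: fails (none in [3,3])
No position in the window satisfies it → formula fails.

No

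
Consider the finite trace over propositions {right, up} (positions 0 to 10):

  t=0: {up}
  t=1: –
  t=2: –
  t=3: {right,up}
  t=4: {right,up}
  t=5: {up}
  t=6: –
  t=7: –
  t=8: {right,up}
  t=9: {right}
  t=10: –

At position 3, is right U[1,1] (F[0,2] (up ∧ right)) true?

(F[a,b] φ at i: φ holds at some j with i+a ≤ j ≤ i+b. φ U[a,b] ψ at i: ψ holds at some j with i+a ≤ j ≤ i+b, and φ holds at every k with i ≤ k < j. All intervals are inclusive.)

Need some j in [4,4] with F[0,2] (up ∧ right), and right at every k in [3,j-1].
  j=4: F[0,2] (up ∧ right) holds; right holds at every k in [3,3] → satisfied.

True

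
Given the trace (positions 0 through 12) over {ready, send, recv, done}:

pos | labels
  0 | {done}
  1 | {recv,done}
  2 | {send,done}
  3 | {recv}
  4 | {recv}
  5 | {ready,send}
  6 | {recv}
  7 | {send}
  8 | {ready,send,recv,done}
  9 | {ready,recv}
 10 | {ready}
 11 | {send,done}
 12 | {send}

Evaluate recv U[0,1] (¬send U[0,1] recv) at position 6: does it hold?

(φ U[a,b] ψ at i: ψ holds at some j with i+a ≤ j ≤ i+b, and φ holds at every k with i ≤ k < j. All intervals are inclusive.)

Need some j in [6,7] with (¬send U[0,1] recv), and recv at every k in [6,j-1].
  j=6: (¬send U[0,1] recv) holds; no prefix to check → satisfied.

Holds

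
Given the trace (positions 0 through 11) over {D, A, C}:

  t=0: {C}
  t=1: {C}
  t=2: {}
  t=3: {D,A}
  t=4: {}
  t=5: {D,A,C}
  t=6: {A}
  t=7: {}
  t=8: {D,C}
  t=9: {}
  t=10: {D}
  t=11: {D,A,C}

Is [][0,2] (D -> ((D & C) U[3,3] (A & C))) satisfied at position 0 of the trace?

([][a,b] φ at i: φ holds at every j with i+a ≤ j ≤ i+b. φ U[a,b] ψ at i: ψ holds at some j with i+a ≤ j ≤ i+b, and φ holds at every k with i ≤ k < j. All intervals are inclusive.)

Holds

Check (D -> ((D & C) U[3,3] (A & C))) at every j in [0,2]:
  j=0: antecedent false → ✓
  j=1: antecedent false → ✓
  j=2: antecedent false → ✓
All positions satisfy it → formula holds.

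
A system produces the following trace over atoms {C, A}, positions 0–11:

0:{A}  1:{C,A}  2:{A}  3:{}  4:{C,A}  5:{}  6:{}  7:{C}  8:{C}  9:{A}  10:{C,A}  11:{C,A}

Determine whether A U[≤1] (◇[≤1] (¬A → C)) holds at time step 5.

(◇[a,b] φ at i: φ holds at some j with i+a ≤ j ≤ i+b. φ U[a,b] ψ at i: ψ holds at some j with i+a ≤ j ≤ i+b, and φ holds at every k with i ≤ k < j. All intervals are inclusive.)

Need some j in [5,6] with ◇[≤1] (¬A → C), and A at every k in [5,j-1].
  j=5: ◇[≤1] (¬A → C) — fails (none in [5,6]).
  j=6: ◇[≤1] (¬A → C) holds, but A fails at k=5 → not this j.
No j in the window works → until fails.

False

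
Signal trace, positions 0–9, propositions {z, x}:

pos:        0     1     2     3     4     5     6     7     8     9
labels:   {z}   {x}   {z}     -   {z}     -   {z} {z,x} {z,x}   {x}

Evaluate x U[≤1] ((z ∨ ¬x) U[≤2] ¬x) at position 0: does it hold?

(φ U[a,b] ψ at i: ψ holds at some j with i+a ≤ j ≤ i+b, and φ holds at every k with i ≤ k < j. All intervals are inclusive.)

Yes

Need some j in [0,1] with ((z ∨ ¬x) U[≤2] ¬x), and x at every k in [0,j-1].
  j=0: ((z ∨ ¬x) U[≤2] ¬x) holds; no prefix to check → satisfied.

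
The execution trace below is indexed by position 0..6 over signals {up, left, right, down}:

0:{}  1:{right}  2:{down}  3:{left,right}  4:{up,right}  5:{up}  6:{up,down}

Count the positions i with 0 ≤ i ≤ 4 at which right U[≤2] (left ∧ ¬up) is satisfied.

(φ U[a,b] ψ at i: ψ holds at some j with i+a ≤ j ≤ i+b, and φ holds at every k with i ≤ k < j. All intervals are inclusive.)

1

Evaluate at each i in [0,4]:
  i=0: ✗ (no rhs in [0,2])
  i=1: ✗ (lhs fails at k=2 before rhs at j=3)
  i=2: ✗ (lhs fails at k=2 before rhs at j=3)
  i=3: ✓ (rhs at j=3)
  i=4: ✗ (no rhs in [4,6])
Positions where it holds: {3} → 1.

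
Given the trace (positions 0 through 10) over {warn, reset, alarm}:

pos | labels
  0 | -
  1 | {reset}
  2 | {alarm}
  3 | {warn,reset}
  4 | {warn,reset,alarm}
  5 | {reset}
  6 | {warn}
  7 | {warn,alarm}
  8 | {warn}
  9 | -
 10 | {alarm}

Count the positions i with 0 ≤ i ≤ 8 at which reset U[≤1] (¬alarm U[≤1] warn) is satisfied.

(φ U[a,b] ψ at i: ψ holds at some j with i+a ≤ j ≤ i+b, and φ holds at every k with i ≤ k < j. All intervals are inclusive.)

6

Evaluate at each i in [0,8]:
  i=0: ✗ (no rhs in [0,1])
  i=1: ✗ (no rhs in [1,2])
  i=2: ✗ (lhs fails at k=2 before rhs at j=3)
  i=3: ✓ (rhs at j=3)
  i=4: ✓ (rhs at j=4)
  i=5: ✓ (rhs at j=5)
  i=6: ✓ (rhs at j=6)
  i=7: ✓ (rhs at j=7)
  i=8: ✓ (rhs at j=8)
Positions where it holds: {3, 4, 5, 6, 7, 8} → 6.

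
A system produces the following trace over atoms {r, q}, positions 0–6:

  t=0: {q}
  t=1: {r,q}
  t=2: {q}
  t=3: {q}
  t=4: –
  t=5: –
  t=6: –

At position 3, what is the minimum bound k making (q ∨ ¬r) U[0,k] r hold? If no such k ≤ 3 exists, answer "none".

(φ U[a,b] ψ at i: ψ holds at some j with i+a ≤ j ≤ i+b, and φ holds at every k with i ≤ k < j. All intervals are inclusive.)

Need earliest j ≥ 3 with r, and (q ∨ ¬r) at every k in [3,j-1].
  j=3: rhs fails.
  j=4: rhs fails.
  j=5: rhs fails.
  j=6: rhs fails.
No witness within the range → none.

none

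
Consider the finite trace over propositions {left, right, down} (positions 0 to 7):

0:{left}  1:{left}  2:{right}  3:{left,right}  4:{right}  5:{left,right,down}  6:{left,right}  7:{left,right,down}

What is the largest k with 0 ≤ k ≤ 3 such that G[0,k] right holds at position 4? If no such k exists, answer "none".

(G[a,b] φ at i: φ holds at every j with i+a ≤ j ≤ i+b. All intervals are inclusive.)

3

right must hold from j=4 onward; find where it first fails.
  j=4: holds
  j=5: holds
  j=6: holds
  j=7: holds
Holds through j=7; largest k = 3.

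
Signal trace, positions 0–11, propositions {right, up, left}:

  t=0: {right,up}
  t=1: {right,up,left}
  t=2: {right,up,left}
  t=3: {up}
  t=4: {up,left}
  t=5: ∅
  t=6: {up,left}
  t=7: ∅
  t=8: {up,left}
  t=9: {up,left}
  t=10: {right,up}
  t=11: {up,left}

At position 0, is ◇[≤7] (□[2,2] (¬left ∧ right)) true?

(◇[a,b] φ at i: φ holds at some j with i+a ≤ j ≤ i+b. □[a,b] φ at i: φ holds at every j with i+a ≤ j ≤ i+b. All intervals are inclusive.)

False

Check □[2,2] (¬left ∧ right) at each j in [0,7]:
  j=0: fails at 2
  j=1: fails at 3
  j=2: fails at 4
  j=3: fails at 5
  j=4: fails at 6
  j=5: fails at 7
  j=6: fails at 8
  j=7: fails at 9
No position in the window satisfies it → formula fails.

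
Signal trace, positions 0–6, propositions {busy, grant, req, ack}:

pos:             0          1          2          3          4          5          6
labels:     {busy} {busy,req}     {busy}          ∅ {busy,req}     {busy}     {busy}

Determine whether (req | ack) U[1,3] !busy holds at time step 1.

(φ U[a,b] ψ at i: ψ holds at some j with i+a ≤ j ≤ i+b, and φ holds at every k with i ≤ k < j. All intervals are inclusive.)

Does not hold

Need some j in [2,4] with !busy, and (req | ack) at every k in [1,j-1].
  j=2: !busy false.
  j=3: !busy holds, but (req | ack) fails at k=2 → not this j.
  j=4: !busy false.
No j in the window works → until fails.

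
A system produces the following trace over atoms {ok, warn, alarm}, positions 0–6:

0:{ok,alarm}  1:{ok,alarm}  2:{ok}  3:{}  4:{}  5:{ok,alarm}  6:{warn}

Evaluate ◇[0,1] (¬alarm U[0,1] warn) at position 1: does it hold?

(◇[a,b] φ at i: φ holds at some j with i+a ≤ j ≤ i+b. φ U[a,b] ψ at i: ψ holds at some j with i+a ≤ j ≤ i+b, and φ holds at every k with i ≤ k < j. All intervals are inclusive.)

Does not hold

Check (¬alarm U[0,1] warn) at each j in [1,2]:
  j=1: fails
  j=2: fails
No position in the window satisfies it → formula fails.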